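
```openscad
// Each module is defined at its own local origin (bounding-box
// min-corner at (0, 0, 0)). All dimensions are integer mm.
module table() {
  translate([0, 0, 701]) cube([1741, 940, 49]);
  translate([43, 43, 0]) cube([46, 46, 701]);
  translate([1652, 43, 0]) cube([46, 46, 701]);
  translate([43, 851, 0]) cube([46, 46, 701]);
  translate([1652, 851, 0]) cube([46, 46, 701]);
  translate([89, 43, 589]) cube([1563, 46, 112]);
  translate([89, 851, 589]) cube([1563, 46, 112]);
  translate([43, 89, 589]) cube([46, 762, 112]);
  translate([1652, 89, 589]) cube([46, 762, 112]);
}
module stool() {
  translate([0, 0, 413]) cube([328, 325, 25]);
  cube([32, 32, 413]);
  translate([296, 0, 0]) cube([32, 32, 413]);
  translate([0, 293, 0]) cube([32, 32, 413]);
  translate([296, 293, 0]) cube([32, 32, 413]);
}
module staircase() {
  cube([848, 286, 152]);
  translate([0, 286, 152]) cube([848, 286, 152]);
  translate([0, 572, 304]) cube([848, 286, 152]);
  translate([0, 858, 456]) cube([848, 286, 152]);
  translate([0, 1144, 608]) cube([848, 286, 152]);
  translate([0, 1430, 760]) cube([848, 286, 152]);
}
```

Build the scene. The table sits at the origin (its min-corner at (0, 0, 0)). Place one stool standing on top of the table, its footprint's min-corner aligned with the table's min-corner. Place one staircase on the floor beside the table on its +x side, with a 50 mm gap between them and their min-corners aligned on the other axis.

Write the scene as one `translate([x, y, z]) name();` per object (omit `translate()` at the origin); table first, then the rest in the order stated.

table();
translate([0, 0, 750]) stool();
translate([1791, 0, 0]) staircase();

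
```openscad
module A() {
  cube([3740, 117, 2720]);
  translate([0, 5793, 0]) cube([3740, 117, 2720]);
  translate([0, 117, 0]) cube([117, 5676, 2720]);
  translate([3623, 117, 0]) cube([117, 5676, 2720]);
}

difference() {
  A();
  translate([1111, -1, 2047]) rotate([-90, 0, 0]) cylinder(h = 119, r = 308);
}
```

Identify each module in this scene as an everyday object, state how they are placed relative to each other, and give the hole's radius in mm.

A is a house frame. The house frame has a circular hole through its front wall. The hole's radius is 308 mm.

The subtracted cylinder has r = 308 mm.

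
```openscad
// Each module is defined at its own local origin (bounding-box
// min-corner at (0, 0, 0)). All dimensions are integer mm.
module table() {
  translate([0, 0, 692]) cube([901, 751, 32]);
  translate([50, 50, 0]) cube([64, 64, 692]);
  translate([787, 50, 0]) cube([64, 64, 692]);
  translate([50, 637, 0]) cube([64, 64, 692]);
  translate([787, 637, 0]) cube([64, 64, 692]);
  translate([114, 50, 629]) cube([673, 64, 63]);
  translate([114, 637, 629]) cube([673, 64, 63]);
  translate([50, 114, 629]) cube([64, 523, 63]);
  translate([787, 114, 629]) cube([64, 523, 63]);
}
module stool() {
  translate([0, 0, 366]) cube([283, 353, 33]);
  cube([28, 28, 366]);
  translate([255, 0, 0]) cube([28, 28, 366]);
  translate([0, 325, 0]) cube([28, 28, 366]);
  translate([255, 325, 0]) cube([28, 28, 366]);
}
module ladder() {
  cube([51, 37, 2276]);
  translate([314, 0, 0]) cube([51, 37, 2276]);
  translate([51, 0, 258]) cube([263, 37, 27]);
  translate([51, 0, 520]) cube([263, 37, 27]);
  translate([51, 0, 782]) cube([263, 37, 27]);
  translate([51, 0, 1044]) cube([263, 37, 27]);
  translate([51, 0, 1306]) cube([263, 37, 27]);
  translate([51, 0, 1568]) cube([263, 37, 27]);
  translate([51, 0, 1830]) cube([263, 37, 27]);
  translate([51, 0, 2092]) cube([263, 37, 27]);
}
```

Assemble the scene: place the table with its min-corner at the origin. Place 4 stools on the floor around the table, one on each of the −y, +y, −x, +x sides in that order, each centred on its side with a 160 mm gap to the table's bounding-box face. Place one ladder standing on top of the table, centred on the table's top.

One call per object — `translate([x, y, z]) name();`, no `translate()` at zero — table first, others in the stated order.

table();
translate([309, -513, 0]) stool();
translate([309, 911, 0]) stool();
translate([-443, 199, 0]) stool();
translate([1061, 199, 0]) stool();
translate([268, 357, 724]) ladder();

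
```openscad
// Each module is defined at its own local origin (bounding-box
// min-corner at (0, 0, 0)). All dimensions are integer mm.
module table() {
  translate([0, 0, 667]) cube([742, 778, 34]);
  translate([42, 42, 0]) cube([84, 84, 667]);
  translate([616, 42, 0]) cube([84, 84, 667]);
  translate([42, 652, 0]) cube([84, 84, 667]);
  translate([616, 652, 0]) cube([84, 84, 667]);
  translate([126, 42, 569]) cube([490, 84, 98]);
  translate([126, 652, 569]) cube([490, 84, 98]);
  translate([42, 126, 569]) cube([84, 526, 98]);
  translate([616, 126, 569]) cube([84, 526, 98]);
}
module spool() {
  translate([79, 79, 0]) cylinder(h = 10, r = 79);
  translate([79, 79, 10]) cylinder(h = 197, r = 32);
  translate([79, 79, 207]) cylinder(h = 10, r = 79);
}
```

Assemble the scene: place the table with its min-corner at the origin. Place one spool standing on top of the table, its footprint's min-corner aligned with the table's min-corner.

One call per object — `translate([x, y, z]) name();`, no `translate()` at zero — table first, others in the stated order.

table();
translate([0, 0, 701]) spool();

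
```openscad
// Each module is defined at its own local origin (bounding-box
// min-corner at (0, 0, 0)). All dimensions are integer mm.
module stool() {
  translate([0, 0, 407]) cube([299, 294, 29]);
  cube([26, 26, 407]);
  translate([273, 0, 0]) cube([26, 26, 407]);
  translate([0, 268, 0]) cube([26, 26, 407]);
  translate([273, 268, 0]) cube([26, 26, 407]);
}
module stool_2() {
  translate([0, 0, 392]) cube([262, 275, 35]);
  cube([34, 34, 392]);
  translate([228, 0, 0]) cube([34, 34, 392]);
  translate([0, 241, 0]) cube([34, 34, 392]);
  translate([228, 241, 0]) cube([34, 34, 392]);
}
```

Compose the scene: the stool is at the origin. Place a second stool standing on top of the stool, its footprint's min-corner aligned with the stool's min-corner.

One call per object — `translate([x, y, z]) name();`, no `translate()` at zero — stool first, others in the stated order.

stool();
translate([0, 0, 436]) stool_2();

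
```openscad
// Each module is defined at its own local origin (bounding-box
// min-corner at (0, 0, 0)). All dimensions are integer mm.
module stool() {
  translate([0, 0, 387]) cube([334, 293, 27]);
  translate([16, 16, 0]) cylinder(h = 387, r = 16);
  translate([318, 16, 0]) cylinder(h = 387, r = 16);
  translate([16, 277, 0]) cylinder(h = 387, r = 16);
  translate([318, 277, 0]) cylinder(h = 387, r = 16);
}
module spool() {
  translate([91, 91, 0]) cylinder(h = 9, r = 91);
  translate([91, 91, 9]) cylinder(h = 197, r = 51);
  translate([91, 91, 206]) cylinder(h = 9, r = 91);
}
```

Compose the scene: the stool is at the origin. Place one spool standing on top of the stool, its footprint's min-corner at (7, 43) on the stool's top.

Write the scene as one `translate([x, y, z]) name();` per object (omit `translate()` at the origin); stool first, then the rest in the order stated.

stool();
translate([7, 43, 414]) spool();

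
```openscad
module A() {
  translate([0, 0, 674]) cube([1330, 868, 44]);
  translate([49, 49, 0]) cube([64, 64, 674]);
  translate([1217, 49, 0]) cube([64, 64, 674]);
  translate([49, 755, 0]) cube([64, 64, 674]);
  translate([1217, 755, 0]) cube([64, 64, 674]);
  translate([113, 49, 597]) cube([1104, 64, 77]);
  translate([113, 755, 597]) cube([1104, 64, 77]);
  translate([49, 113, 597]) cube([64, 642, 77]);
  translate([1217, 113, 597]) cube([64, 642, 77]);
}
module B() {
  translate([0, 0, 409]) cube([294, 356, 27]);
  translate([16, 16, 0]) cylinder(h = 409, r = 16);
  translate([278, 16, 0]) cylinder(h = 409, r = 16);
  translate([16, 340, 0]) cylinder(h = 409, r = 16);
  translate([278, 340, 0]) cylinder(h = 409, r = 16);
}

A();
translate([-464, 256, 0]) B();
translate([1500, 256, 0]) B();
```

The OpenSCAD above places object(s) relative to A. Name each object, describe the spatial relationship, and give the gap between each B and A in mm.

Each stool's nearest face is 170 mm from the table's bounding box.

A is a table. B is a stool. Two stools sit around the table at the −x, +x sides. The gap between each stool and the table is 170 mm.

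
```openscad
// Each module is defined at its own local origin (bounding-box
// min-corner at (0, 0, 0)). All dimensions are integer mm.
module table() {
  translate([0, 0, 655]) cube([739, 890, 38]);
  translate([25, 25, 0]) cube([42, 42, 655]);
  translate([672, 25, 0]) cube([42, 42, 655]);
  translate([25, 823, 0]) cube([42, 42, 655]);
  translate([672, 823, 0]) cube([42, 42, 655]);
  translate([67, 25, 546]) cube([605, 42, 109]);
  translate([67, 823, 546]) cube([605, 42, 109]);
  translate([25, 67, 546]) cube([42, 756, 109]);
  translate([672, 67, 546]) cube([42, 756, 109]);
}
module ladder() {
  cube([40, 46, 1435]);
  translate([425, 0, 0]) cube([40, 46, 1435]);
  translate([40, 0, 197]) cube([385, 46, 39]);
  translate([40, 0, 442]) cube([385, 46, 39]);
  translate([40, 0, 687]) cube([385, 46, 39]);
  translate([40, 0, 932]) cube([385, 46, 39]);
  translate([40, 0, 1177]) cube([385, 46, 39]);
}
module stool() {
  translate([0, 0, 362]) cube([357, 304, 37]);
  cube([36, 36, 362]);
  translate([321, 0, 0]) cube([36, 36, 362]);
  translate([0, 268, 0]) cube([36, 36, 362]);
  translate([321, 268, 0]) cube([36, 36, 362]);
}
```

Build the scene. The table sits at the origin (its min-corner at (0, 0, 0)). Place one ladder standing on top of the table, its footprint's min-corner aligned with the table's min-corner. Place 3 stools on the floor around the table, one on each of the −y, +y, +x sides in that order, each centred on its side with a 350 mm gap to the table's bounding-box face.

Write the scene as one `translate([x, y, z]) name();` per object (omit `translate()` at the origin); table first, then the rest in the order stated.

table();
translate([0, 0, 693]) ladder();
translate([191, -654, 0]) stool();
translate([191, 1240, 0]) stool();
translate([1089, 293, 0]) stool();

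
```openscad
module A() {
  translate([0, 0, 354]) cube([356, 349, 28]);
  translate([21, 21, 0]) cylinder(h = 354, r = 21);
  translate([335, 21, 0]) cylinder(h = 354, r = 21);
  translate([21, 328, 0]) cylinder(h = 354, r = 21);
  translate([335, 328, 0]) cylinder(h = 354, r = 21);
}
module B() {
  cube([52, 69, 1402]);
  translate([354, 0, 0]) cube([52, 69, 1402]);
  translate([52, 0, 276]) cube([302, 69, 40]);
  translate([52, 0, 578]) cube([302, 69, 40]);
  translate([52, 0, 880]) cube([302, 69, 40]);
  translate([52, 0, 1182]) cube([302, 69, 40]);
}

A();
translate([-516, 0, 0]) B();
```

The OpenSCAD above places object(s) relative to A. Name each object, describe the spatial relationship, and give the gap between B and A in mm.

A is a stool. B is a ladder. The ladder is on the floor beside the stool on its −x side. The gap between the ladder and the stool is 110 mm.

The ladder's nearest face is 110 mm from the stool's −x face.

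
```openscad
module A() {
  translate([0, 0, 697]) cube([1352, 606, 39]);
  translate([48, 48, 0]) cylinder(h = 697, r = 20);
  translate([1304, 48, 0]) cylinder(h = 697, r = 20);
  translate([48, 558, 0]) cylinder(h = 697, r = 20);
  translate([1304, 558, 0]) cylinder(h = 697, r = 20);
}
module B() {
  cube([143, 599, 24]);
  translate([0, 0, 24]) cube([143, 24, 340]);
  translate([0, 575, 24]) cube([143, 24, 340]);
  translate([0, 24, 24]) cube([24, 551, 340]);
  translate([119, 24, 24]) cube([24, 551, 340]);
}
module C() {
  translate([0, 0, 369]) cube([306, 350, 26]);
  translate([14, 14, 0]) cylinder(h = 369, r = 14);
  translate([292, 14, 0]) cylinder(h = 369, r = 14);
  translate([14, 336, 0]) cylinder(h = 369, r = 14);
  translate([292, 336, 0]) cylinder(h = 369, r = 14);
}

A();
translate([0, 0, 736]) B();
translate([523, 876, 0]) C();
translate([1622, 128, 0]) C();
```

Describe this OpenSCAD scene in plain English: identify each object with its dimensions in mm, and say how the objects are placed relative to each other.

A is a rectangular dining table. The top is 1352×606×39 mm with its upper surface at z = 736 mm. It stands on four round legs of 40 mm diameter, each leg's bounding box inset 28 mm from the nearest pair of top edges, running from the floor to the underside of the top.

B is an open storage box with external size 143×599×364 mm and wall thickness 24 mm (the base is also 24 mm thick). The base covers the whole footprint; the four walls stand on the base, with the y-facing walls full-width and the x-facing walls fitting between their inner faces.

C is a simple wooden stool: a rectangular seat 306 mm (x) by 350 mm (y), 26 mm thick, top face at z = 395 mm, on four round legs, each 28 mm in diameter. The legs rest on z = 0, each leg's axis is inset half a diameter from the nearest pair of seat edges (so the leg's bounding box is flush with the corner).

The open box is on top of the table. Two stools sit around the table at the +y, +x sides.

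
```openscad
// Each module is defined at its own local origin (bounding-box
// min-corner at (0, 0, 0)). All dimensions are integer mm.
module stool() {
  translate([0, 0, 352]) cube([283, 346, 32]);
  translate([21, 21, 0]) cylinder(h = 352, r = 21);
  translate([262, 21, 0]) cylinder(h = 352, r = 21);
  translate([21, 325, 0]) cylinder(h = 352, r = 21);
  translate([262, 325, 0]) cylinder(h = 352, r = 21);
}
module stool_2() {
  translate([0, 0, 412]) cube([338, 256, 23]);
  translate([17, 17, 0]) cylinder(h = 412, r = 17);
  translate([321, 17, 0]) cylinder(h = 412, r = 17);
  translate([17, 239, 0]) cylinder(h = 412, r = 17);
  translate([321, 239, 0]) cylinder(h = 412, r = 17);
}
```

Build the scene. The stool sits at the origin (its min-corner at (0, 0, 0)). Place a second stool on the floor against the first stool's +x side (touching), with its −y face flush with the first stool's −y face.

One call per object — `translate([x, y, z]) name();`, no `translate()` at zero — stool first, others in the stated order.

stool();
translate([283, 0, 0]) stool_2();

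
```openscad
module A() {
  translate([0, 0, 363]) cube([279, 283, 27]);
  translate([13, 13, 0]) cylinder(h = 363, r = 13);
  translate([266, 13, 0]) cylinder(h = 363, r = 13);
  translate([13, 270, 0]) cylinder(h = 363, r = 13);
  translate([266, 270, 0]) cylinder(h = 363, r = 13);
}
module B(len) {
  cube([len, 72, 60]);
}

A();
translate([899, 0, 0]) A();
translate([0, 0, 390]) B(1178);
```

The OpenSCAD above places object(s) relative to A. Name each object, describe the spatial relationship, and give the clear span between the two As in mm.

A is a stool. B is a beam. A beam spans the tops of two stools. The clear span between the two stools is 620 mm.

Second stool starts at x = 899; first ends at x = 279; clear span = 899 − 279 = 620 mm.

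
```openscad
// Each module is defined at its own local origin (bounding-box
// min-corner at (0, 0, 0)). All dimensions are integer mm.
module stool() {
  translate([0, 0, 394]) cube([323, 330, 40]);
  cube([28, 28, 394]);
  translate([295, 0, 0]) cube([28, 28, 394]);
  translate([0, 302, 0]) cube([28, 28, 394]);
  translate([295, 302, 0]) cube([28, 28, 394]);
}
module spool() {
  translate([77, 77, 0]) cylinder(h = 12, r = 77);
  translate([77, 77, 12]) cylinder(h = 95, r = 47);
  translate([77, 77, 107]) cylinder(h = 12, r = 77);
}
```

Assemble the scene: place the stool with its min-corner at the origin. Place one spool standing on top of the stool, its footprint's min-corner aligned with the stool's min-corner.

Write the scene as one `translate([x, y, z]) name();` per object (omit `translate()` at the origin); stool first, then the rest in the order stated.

stool();
translate([0, 0, 434]) spool();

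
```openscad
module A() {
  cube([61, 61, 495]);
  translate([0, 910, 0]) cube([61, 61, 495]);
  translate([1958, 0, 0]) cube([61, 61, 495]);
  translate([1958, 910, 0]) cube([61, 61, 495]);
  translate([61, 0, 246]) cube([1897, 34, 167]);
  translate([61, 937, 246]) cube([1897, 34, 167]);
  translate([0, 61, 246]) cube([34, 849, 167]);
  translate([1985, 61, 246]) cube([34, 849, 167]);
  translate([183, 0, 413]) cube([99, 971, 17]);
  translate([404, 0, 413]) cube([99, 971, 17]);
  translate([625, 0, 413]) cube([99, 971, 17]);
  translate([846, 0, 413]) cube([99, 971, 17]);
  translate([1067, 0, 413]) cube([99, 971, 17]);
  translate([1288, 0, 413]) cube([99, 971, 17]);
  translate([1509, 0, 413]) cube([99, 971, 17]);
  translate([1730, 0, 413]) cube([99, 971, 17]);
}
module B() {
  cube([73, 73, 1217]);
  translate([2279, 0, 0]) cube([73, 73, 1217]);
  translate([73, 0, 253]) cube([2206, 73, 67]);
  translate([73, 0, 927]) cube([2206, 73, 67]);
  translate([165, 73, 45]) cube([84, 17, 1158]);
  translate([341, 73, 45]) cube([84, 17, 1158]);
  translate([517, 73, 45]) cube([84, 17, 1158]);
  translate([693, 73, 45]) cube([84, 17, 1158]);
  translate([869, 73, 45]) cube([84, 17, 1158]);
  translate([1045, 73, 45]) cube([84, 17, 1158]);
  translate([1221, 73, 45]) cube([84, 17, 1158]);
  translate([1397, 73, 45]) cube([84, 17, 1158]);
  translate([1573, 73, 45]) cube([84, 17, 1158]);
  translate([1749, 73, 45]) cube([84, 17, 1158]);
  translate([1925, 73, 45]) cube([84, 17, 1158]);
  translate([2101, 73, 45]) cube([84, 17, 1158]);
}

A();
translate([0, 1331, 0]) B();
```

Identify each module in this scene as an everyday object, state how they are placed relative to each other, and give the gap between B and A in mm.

A is a bed frame. B is a fence section. The fence section is on the floor beside the bed frame on its +y side. The gap between the fence section and the bed frame is 360 mm.

The fence section's nearest face is 360 mm from the bed frame's +y face.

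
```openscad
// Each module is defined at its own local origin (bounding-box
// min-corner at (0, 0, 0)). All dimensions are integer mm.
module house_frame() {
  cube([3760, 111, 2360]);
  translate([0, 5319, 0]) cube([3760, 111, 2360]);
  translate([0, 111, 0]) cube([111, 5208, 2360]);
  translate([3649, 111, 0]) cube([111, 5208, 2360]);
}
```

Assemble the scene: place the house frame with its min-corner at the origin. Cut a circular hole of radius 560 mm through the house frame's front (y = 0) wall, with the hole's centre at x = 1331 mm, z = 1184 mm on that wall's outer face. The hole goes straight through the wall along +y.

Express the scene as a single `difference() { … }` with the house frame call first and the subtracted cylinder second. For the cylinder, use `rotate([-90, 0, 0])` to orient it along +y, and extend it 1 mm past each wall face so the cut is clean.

difference() {
  house_frame();
  translate([1331, -1, 1184]) rotate([-90, 0, 0]) cylinder(h = 113, r = 560);
}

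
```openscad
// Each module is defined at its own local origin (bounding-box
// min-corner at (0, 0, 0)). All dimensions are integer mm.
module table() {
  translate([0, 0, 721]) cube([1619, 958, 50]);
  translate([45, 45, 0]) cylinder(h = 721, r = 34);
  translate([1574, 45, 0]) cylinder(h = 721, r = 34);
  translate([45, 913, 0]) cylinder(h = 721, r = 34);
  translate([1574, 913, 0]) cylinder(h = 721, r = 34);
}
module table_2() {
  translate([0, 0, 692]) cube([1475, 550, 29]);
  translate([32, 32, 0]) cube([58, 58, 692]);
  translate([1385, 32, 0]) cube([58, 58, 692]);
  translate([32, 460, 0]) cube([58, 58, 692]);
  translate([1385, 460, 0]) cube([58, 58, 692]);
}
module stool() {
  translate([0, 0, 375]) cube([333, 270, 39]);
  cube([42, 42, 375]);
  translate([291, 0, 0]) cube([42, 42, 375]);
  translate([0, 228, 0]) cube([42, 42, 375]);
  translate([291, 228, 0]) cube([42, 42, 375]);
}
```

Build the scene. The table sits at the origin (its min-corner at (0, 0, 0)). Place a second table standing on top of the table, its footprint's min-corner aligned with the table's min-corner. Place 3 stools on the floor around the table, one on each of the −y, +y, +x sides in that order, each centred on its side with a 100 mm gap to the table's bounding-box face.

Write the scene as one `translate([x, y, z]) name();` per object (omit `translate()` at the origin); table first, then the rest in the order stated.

table();
translate([0, 0, 771]) table_2();
translate([643, -370, 0]) stool();
translate([643, 1058, 0]) stool();
translate([1719, 344, 0]) stool();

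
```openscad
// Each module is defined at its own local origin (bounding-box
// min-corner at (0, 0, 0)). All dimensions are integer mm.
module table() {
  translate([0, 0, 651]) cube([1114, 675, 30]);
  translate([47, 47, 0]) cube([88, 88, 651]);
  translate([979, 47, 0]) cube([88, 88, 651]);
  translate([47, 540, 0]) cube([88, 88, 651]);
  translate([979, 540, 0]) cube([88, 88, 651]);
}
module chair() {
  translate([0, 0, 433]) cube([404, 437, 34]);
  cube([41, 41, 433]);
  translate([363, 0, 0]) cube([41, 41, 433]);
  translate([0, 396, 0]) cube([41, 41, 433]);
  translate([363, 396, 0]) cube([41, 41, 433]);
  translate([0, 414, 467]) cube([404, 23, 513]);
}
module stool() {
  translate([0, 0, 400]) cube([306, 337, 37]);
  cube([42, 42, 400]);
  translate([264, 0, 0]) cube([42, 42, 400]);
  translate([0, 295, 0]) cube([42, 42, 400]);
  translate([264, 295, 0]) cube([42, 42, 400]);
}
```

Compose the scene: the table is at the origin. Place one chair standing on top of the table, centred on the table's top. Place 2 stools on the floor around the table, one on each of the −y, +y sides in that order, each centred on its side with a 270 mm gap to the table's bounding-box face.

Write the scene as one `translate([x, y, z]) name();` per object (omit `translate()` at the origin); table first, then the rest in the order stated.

table();
translate([355, 119, 681]) chair();
translate([404, -607, 0]) stool();
translate([404, 945, 0]) stool();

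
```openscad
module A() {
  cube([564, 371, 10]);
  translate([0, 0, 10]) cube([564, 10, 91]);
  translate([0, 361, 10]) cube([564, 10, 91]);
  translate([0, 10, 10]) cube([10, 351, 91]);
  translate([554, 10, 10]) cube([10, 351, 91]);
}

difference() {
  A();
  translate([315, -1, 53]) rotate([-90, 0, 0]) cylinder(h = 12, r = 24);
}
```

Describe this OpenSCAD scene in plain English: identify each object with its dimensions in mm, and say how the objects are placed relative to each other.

A is an open-topped rectangular box: outside dimensions 564×371×101 mm, with a uniform wall and base thickness of 10 mm. The base is a full 564×371 slab on the floor; four walls sit on top of the base. The front and back walls (the −y and +y sides) span the full width; the two side walls fit between them.

The open box has a circular hole of radius 24 mm through its front wall, centred at (x = 315, z = 53).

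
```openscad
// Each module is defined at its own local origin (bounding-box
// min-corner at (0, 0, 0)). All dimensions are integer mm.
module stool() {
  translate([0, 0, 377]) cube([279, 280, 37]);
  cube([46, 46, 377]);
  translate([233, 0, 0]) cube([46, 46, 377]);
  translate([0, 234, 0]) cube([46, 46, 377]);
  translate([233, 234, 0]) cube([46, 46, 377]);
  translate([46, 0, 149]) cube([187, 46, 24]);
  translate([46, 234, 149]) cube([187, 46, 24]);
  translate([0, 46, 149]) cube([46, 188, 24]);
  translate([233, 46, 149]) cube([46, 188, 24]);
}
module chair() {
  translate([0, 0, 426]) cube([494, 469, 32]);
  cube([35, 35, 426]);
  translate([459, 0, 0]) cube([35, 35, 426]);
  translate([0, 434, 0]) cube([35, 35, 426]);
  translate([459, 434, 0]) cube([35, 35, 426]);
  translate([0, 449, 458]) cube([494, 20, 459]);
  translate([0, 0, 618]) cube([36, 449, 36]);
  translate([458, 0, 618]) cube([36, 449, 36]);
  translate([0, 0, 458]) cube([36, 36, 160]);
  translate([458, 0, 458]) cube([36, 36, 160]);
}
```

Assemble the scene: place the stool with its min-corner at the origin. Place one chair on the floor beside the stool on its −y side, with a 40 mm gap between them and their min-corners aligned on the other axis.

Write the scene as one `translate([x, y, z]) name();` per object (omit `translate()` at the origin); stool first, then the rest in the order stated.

stool();
translate([0, -509, 0]) chair();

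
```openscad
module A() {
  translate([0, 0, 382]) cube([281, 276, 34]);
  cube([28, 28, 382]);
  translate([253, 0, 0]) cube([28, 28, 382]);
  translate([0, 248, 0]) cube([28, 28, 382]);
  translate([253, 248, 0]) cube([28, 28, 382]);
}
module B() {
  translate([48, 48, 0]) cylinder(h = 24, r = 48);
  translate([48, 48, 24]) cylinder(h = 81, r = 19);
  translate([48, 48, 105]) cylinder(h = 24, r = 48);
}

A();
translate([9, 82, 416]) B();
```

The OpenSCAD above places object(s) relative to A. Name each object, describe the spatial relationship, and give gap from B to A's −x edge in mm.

The spool's min-x is at 9; the stool's min-x is 0; gap = 9 mm.

A is a stool. B is a spool. The spool is on top of the stool. The gap from the spool to the stool's −x edge is 9 mm.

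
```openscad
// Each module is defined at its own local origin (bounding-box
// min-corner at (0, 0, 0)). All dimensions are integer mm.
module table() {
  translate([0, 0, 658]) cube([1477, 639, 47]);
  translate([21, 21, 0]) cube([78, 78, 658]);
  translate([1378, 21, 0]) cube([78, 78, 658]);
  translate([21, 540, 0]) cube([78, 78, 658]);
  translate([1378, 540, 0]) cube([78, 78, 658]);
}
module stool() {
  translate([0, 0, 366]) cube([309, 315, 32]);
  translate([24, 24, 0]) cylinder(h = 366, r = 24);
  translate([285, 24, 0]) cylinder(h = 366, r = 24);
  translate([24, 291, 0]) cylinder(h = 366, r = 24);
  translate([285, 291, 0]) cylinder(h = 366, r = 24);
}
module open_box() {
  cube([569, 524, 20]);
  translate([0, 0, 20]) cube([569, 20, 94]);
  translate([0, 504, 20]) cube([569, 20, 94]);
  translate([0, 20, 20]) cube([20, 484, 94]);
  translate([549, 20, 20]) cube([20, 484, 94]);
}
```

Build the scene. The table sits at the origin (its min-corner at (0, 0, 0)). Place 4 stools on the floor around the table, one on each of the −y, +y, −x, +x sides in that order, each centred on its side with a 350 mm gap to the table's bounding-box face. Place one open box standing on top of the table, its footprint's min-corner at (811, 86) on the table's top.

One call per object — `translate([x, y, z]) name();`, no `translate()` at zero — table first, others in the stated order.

table();
translate([584, -665, 0]) stool();
translate([584, 989, 0]) stool();
translate([-659, 162, 0]) stool();
translate([1827, 162, 0]) stool();
translate([811, 86, 705]) open_box();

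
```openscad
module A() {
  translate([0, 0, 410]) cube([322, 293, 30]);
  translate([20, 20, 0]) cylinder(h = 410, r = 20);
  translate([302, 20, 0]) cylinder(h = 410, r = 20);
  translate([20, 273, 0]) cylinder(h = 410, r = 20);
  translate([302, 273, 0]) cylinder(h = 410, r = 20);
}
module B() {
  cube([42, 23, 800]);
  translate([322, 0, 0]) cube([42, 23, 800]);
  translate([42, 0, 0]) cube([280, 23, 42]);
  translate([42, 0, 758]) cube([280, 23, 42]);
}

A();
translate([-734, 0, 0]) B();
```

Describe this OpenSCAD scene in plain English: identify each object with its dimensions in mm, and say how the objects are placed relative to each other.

A is a four-legged stool. The seat is 322×293 mm, 30 mm thick, top at z = 440 mm. It stands on four round legs, each 40 mm in diameter, from z = 0 to the seat underside, each leg's axis is inset half a diameter from the nearest pair of seat edges (so the leg's bounding box is flush with the corner).

B is a rectangular picture frame lying in the x–z plane (depth along y). The opening is 280 mm wide (x) by 716 mm tall (z), surrounded by a border 42 mm wide on all four sides. The frame is 23 mm deep and is made of two full-height vertical stiles with two horizontal rails fitted between them.

The picture frame is on the floor beside the stool on its −x side.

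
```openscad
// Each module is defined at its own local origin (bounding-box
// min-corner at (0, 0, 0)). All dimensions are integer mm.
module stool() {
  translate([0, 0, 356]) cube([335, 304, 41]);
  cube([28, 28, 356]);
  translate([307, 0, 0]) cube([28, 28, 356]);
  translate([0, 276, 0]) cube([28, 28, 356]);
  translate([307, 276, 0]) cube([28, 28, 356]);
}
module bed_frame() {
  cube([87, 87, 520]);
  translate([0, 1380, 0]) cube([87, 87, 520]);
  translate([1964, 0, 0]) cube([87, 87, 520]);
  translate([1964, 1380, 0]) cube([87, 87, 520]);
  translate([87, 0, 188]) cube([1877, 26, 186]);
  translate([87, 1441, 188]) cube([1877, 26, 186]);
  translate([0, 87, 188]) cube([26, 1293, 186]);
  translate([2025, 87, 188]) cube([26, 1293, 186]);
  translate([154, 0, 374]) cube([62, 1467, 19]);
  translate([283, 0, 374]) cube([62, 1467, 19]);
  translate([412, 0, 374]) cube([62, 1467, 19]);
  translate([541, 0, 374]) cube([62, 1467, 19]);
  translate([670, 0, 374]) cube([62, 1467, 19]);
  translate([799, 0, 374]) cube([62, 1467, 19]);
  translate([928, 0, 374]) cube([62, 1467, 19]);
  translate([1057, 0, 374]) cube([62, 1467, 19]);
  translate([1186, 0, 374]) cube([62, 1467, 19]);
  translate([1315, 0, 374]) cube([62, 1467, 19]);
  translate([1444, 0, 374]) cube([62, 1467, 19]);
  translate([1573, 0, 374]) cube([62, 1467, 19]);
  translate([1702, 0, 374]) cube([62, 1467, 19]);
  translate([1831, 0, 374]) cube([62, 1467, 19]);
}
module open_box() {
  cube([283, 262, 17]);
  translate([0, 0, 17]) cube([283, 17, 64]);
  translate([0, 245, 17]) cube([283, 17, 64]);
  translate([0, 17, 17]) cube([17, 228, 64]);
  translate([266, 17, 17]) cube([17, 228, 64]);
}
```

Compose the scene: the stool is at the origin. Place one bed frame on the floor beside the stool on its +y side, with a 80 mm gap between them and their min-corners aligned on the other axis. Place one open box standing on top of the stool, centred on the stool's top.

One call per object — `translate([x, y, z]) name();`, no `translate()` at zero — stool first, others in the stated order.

stool();
translate([0, 384, 0]) bed_frame();
translate([26, 21, 397]) open_box();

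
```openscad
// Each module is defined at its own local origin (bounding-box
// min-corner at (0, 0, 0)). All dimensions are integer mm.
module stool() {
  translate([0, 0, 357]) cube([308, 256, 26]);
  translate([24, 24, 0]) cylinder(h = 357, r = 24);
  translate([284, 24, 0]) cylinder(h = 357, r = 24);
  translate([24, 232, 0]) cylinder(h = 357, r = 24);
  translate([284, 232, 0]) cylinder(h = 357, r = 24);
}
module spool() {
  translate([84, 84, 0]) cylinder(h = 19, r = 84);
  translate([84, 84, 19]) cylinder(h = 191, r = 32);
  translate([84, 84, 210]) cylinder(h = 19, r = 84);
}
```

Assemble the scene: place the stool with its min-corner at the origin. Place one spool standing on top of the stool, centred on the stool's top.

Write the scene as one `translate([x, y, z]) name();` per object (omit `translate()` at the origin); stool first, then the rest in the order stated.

stool();
translate([70, 44, 383]) spool();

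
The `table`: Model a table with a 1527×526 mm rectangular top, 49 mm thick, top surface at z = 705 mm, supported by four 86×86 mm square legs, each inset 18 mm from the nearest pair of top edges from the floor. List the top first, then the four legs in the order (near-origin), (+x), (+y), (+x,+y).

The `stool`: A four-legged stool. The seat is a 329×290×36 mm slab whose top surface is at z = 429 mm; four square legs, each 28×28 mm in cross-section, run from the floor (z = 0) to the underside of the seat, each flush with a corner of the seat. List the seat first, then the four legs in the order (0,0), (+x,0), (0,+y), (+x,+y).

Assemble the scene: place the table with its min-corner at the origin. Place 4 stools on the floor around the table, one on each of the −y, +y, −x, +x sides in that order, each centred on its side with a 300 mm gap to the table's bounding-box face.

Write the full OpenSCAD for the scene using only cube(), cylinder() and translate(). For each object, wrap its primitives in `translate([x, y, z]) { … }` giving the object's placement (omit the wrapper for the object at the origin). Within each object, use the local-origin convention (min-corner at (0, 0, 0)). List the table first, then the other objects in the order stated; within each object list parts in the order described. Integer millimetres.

translate([0, 0, 656]) cube([1527, 526, 49]);
translate([18, 18, 0]) cube([86, 86, 656]);
translate([1423, 18, 0]) cube([86, 86, 656]);
translate([18, 422, 0]) cube([86, 86, 656]);
translate([1423, 422, 0]) cube([86, 86, 656]);
translate([599, -590, 0]) {
  translate([0, 0, 393]) cube([329, 290, 36]);
  cube([28, 28, 393]);
  translate([301, 0, 0]) cube([28, 28, 393]);
  translate([0, 262, 0]) cube([28, 28, 393]);
  translate([301, 262, 0]) cube([28, 28, 393]);
}
translate([599, 826, 0]) {
  translate([0, 0, 393]) cube([329, 290, 36]);
  cube([28, 28, 393]);
  translate([301, 0, 0]) cube([28, 28, 393]);
  translate([0, 262, 0]) cube([28, 28, 393]);
  translate([301, 262, 0]) cube([28, 28, 393]);
}
translate([-629, 118, 0]) {
  translate([0, 0, 393]) cube([329, 290, 36]);
  cube([28, 28, 393]);
  translate([301, 0, 0]) cube([28, 28, 393]);
  translate([0, 262, 0]) cube([28, 28, 393]);
  translate([301, 262, 0]) cube([28, 28, 393]);
}
translate([1827, 118, 0]) {
  translate([0, 0, 393]) cube([329, 290, 36]);
  cube([28, 28, 393]);
  translate([301, 0, 0]) cube([28, 28, 393]);
  translate([0, 262, 0]) cube([28, 28, 393]);
  translate([301, 262, 0]) cube([28, 28, 393]);
}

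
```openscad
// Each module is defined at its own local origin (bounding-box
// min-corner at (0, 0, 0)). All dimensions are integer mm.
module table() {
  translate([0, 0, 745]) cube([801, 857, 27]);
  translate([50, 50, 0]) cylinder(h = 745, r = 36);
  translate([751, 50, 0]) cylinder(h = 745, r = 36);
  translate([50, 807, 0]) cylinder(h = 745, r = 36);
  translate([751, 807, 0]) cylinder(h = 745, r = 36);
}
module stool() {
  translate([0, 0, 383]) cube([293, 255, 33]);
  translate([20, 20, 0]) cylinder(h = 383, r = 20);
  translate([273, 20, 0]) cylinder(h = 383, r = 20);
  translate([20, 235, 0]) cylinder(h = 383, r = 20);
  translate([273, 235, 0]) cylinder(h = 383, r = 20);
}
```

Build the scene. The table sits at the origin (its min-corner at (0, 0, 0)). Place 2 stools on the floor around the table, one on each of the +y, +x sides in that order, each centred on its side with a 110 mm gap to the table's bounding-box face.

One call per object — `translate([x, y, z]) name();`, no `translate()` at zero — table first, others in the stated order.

table();
translate([254, 967, 0]) stool();
translate([911, 301, 0]) stool();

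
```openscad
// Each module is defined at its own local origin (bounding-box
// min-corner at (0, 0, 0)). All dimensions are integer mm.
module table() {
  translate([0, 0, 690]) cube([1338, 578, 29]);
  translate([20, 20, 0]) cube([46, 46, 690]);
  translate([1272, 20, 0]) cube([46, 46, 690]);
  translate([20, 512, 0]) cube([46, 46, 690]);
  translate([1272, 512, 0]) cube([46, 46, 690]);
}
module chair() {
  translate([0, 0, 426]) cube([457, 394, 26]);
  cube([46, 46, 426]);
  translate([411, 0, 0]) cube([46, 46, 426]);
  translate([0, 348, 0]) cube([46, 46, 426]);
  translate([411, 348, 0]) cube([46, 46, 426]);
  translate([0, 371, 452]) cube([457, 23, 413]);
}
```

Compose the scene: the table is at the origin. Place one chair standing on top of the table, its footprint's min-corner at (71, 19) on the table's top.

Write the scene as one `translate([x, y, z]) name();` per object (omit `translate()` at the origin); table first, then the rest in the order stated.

table();
translate([71, 19, 719]) chair();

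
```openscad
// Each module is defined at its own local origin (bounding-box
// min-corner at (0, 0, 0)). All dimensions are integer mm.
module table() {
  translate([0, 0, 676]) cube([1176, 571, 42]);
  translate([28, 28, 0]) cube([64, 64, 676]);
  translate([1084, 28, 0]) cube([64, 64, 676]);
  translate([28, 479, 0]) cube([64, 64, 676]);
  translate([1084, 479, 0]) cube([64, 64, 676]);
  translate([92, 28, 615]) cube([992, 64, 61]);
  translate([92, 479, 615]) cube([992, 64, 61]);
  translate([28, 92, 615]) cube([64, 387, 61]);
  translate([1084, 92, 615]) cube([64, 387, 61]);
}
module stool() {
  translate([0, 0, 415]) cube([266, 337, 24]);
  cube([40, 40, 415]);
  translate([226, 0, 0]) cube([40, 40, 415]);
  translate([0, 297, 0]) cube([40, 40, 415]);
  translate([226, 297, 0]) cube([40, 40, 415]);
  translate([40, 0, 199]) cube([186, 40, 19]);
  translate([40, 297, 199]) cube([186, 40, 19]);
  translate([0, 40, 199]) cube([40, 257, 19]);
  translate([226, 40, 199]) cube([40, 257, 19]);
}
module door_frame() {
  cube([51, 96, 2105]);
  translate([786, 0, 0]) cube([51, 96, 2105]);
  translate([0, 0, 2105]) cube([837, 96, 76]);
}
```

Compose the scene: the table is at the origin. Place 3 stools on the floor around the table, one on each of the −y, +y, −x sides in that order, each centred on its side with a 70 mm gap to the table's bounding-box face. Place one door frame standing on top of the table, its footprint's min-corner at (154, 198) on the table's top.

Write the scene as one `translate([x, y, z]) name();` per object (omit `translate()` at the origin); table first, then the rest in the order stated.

table();
translate([455, -407, 0]) stool();
translate([455, 641, 0]) stool();
translate([-336, 117, 0]) stool();
translate([154, 198, 718]) door_frame();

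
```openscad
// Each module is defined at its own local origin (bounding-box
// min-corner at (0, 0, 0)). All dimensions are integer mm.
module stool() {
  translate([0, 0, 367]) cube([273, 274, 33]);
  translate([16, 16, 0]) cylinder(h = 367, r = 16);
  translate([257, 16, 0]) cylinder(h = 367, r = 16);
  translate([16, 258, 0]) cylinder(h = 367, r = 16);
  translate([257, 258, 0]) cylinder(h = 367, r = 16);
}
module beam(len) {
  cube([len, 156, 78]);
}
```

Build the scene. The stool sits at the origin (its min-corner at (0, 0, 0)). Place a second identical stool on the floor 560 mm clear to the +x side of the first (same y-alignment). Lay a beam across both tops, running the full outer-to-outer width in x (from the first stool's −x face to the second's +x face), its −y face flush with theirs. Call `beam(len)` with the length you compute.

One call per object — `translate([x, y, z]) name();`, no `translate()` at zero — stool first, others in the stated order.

stool();
translate([833, 0, 0]) stool();
translate([0, 0, 400]) beam(1106);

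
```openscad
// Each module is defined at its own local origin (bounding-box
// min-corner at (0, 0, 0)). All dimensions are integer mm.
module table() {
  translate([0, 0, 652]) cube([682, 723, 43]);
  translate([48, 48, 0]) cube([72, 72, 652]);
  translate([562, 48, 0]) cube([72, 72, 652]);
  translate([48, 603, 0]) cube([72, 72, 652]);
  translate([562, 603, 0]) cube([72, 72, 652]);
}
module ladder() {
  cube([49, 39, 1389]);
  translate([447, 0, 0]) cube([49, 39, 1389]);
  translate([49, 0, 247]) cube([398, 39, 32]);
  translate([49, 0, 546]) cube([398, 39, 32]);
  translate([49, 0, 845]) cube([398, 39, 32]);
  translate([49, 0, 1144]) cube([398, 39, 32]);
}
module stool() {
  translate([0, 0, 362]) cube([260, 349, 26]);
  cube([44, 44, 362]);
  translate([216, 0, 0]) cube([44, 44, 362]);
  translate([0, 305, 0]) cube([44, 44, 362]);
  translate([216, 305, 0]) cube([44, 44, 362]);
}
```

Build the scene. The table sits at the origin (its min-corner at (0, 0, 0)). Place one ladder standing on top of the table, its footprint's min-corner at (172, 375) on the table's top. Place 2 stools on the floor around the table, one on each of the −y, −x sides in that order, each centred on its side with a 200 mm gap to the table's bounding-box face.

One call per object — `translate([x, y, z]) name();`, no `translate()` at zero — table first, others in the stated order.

table();
translate([172, 375, 695]) ladder();
translate([211, -549, 0]) stool();
translate([-460, 187, 0]) stool();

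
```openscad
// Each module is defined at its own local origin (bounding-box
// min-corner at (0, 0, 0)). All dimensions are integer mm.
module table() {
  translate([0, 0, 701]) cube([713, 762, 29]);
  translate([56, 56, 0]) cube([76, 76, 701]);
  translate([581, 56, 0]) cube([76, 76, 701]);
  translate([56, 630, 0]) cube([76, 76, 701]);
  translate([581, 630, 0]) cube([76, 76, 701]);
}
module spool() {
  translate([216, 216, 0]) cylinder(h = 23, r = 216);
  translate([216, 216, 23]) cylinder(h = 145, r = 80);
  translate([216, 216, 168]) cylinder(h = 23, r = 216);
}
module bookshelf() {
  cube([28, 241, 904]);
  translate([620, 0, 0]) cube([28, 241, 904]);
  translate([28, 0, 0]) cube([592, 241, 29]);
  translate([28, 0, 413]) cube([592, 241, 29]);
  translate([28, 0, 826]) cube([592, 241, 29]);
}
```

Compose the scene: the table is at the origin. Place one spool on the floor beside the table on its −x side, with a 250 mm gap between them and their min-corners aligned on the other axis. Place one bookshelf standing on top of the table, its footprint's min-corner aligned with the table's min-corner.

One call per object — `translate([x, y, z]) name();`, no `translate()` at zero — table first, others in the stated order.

table();
translate([-682, 0, 0]) spool();
translate([0, 0, 730]) bookshelf();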